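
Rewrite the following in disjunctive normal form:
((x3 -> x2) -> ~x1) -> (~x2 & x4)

((x3 -> x2) -> ~x1) -> (~x2 & x4)
⇔ ~((x3 -> x2) -> ~x1) | (~x2 & x4)   — eliminate ->
⇔ ~(~(x3 -> x2) | ~x1) | (~x2 & x4)   — eliminate ->
⇔ ~(~(~x3 | x2) | ~x1) | (~x2 & x4)   — eliminate ->
⇔ (~~(~x3 | x2) & ~~x1) | (~x2 & x4)   — De Morgan
⇔ ((~x3 | x2) & ~~x1) | (~x2 & x4)   — double negation
⇔ ((~x3 | x2) & x1) | (~x2 & x4)   — double negation
⇔ (~x3 & x1) | (x2 & x1) | (~x2 & x4)   — distribute & over |

(~x3 & x1) | (x2 & x1) | (~x2 & x4)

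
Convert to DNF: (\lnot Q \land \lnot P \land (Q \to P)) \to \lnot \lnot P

Q \lor P

(\lnot Q \land \lnot P \land (Q \to P)) \to \lnot \lnot P
= \lnot (\lnot Q \land \lnot P \land (Q \to P)) \lor \lnot \lnot P   [eliminate \to]
= \lnot (\lnot Q \land \lnot P \land (\lnot Q \lor P)) \lor \lnot \lnot P   [eliminate \to]
= \lnot \lnot Q \lor \lnot \lnot P \lor \lnot (\lnot Q \lor P) \lor \lnot \lnot P   [De Morgan]
= Q \lor \lnot \lnot P \lor \lnot (\lnot Q \lor P) \lor \lnot \lnot P   [double negation]
= Q \lor P \lor \lnot (\lnot Q \lor P) \lor \lnot \lnot P   [double negation]
= Q \lor P \lor (\lnot \lnot Q \land \lnot P) \lor \lnot \lnot P   [De Morgan]
= Q \lor P \lor (Q \land \lnot P) \lor \lnot \lnot P   [double negation]
= Q \lor P \lor (Q \land \lnot P) \lor P   [double negation]
= Q \lor P   [simplify]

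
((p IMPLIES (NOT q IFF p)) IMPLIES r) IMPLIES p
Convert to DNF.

((p IMPLIES (NOT q IFF p)) IMPLIES r) IMPLIES p
≡ NOT ((p IMPLIES (NOT q IFF p)) IMPLIES r) OR p   [eliminate IMPLIES]
≡ NOT (NOT (p IMPLIES (NOT q IFF p)) OR r) OR p   [eliminate IMPLIES]
≡ NOT (NOT (NOT p OR (NOT q IFF p)) OR r) OR p   [eliminate IMPLIES]
≡ NOT (NOT (NOT p OR ((NOT q IMPLIES p) AND (p IMPLIES NOT q))) OR r) OR p   [eliminate IFF]
≡ NOT (NOT (NOT p OR ((NOT NOT q OR p) AND (p IMPLIES NOT q))) OR r) OR p   [eliminate IMPLIES]
≡ NOT (NOT (NOT p OR ((NOT NOT q OR p) AND (NOT p OR NOT q))) OR r) OR p   [eliminate IMPLIES]
≡ (NOT NOT (NOT p OR ((NOT NOT q OR p) AND (NOT p OR NOT q))) AND NOT r) OR p   [De Morgan]
≡ ((NOT p OR ((NOT NOT q OR p) AND (NOT p OR NOT q))) AND NOT r) OR p   [double negation]
≡ ((NOT p OR ((q OR p) AND (NOT p OR NOT q))) AND NOT r) OR p   [double negation]
≡ (NOT p AND NOT r) OR (q AND NOT p AND NOT r) OR (q AND NOT q AND NOT r) OR (p AND NOT p AND NOT r) OR (p AND NOT q AND NOT r) OR p   [distribute AND over OR]
≡ (NOT p AND NOT r) OR p   [simplify]

(NOT p AND NOT r) OR p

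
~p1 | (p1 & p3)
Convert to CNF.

~p1 | p3

~p1 | (p1 & p3)
≡ (~p1 | p1) & (~p1 | p3)   [distribute | over &]
≡ ~p1 | p3   [simplify]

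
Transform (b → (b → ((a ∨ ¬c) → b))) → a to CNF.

(b ∨ a) ∧ (a ∨ ¬c) ∧ (¬b ∨ a)

(b → (b → ((a ∨ ¬c) → b))) → a
= ¬(b → (b → ((a ∨ ¬c) → b))) ∨ a   — eliminate →
= ¬(¬b ∨ (b → ((a ∨ ¬c) → b))) ∨ a   — eliminate →
= ¬(¬b ∨ ¬b ∨ ((a ∨ ¬c) → b)) ∨ a   — eliminate →
= ¬(¬b ∨ ¬b ∨ ¬(a ∨ ¬c) ∨ b) ∨ a   — eliminate →
= (¬¬b ∧ ¬¬b ∧ ¬¬(a ∨ ¬c) ∧ ¬b) ∨ a   — De Morgan
= (b ∧ ¬¬b ∧ ¬¬(a ∨ ¬c) ∧ ¬b) ∨ a   — double negation
= (b ∧ b ∧ ¬¬(a ∨ ¬c) ∧ ¬b) ∨ a   — double negation
= (b ∧ b ∧ (a ∨ ¬c) ∧ ¬b) ∨ a   — double negation
= (b ∨ a) ∧ (b ∨ a) ∧ (a ∨ ¬c ∨ a) ∧ (¬b ∨ a)   — distribute ∨ over ∧
= (b ∨ a) ∧ (a ∨ ¬c) ∧ (¬b ∨ a)   — simplify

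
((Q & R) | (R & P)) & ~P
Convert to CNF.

((Q & R) | (R & P)) & ~P
= (Q | R) & (Q | P) & (R | R) & (R | P) & ~P   (distribute | over &)
= (Q | P) & R & ~P   (simplify)

(Q | P) & R & ~P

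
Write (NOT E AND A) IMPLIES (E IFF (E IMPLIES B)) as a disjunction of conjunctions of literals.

(NOT E AND A) IMPLIES (E IFF (E IMPLIES B))
= NOT (NOT E AND A) OR (E IFF (E IMPLIES B))   (eliminate IMPLIES)
= NOT (NOT E AND A) OR ((E IMPLIES (E IMPLIES B)) AND ((E IMPLIES B) IMPLIES E))   (eliminate IFF)
= NOT (NOT E AND A) OR ((NOT E OR (E IMPLIES B)) AND ((E IMPLIES B) IMPLIES E))   (eliminate IMPLIES)
= NOT (NOT E AND A) OR ((NOT E OR NOT E OR B) AND ((E IMPLIES B) IMPLIES E))   (eliminate IMPLIES)
= NOT (NOT E AND A) OR ((NOT E OR NOT E OR B) AND (NOT (E IMPLIES B) OR E))   (eliminate IMPLIES)
= NOT (NOT E AND A) OR ((NOT E OR NOT E OR B) AND (NOT (NOT E OR B) OR E))   (eliminate IMPLIES)
= NOT NOT E OR NOT A OR ((NOT E OR NOT E OR B) AND (NOT (NOT E OR B) OR E))   (De Morgan)
= E OR NOT A OR ((NOT E OR NOT E OR B) AND (NOT (NOT E OR B) OR E))   (double negation)
= E OR NOT A OR ((NOT E OR NOT E OR B) AND ((NOT NOT E AND NOT B) OR E))   (De Morgan)
= E OR NOT A OR ((NOT E OR NOT E OR B) AND ((E AND NOT B) OR E))   (double negation)
= E OR NOT A OR (NOT E AND E AND NOT B) OR (NOT E AND E) OR (NOT E AND E AND NOT B) OR (NOT E AND E) OR (B AND E AND NOT B) OR (B AND E)   (distribute AND over OR)
= E OR NOT A   (simplify)

E OR NOT A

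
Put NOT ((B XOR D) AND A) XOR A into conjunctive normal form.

NOT ((B XOR D) AND A) XOR A
≡ (NOT ((B XOR D) AND A) OR A) AND NOT (NOT ((B XOR D) AND A) AND A)   [expand XOR]
≡ (NOT ((B OR D) AND NOT (B AND D) AND A) OR A) AND NOT (NOT ((B XOR D) AND A) AND A)   [expand XOR]
≡ (NOT ((B OR D) AND NOT (B AND D) AND A) OR A) AND NOT (NOT ((B OR D) AND NOT (B AND D) AND A) AND A)   [expand XOR]
≡ (NOT (B OR D) OR NOT NOT (B AND D) OR NOT A OR A) AND NOT (NOT ((B OR D) AND NOT (B AND D) AND A) AND A)   [De Morgan]
≡ ((NOT B AND NOT D) OR NOT NOT (B AND D) OR NOT A OR A) AND NOT (NOT ((B OR D) AND NOT (B AND D) AND A) AND A)   [De Morgan]
≡ ((NOT B AND NOT D) OR (B AND D) OR NOT A OR A) AND NOT (NOT ((B OR D) AND NOT (B AND D) AND A) AND A)   [double negation]
≡ ((NOT B AND NOT D) OR (B AND D) OR NOT A OR A) AND (NOT NOT ((B OR D) AND NOT (B AND D) AND A) OR NOT A)   [De Morgan]
≡ ((NOT B AND NOT D) OR (B AND D) OR NOT A OR A) AND (((B OR D) AND NOT (B AND D) AND A) OR NOT A)   [double negation]
≡ ((NOT B AND NOT D) OR (B AND D) OR NOT A OR A) AND (((B OR D) AND (NOT B OR NOT D) AND A) OR NOT A)   [De Morgan]
≡ (NOT B OR B OR NOT A OR A) AND (NOT B OR D OR NOT A OR A) AND (NOT D OR B OR NOT A OR A) AND (NOT D OR D OR NOT A OR A) AND (B OR D OR NOT A) AND (NOT B OR NOT D OR NOT A) AND (A OR NOT A)   [distribute OR over AND]
≡ (B OR D OR NOT A) AND (NOT B OR NOT D OR NOT A)   [simplify]

(B OR D OR NOT A) AND (NOT B OR NOT D OR NOT A)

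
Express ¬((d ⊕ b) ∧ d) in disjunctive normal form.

¬((d ⊕ b) ∧ d)
≡ ¬(((d ∧ ¬b) ∨ (¬d ∧ b)) ∧ d)
≡ ¬((d ∧ ¬b) ∨ (¬d ∧ b)) ∨ ¬d
≡ (¬(d ∧ ¬b) ∧ ¬(¬d ∧ b)) ∨ ¬d
≡ ((¬d ∨ ¬¬b) ∧ ¬(¬d ∧ b)) ∨ ¬d
≡ ((¬d ∨ b) ∧ ¬(¬d ∧ b)) ∨ ¬d
≡ ((¬d ∨ b) ∧ (¬¬d ∨ ¬b)) ∨ ¬d
≡ ((¬d ∨ b) ∧ (d ∨ ¬b)) ∨ ¬d
≡ (¬d ∧ d) ∨ (¬d ∧ ¬b) ∨ (b ∧ d) ∨ (b ∧ ¬b) ∨ ¬d
≡ (b ∧ d) ∨ ¬d

(b ∧ d) ∨ ¬d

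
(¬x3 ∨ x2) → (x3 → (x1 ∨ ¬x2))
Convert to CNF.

(¬x3 ∨ x2) → (x3 → (x1 ∨ ¬x2))
≡ ¬(¬x3 ∨ x2) ∨ (x3 → (x1 ∨ ¬x2))   — eliminate →
≡ ¬(¬x3 ∨ x2) ∨ ¬x3 ∨ x1 ∨ ¬x2   — eliminate →
≡ (¬¬x3 ∧ ¬x2) ∨ ¬x3 ∨ x1 ∨ ¬x2   — De Morgan
≡ (x3 ∧ ¬x2) ∨ ¬x3 ∨ x1 ∨ ¬x2   — double negation
≡ (x3 ∨ ¬x3 ∨ x1 ∨ ¬x2) ∧ (¬x2 ∨ ¬x3 ∨ x1 ∨ ¬x2)   — distribute ∨ over ∧
≡ ¬x2 ∨ ¬x3 ∨ x1   — simplify

¬x2 ∨ ¬x3 ∨ x1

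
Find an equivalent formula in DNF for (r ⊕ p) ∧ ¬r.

(r ⊕ p) ∧ ¬r
⇔ (r ∧ ¬p ∨ ¬r ∧ p) ∧ ¬r   (expand ⊕)
⇔ r ∧ ¬p ∧ ¬r ∨ ¬r ∧ p ∧ ¬r   (distribute ∧ over ∨)
⇔ ¬r ∧ p   (simplify)

¬r ∧ p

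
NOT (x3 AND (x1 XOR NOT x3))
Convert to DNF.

NOT (x3 AND (x1 XOR NOT x3))
≡ NOT (x3 AND ((x1 AND NOT NOT x3) OR (NOT x1 AND NOT x3)))
≡ NOT x3 OR NOT ((x1 AND NOT NOT x3) OR (NOT x1 AND NOT x3))
≡ NOT x3 OR (NOT (x1 AND NOT NOT x3) AND NOT (NOT x1 AND NOT x3))
≡ NOT x3 OR ((NOT x1 OR NOT NOT NOT x3) AND NOT (NOT x1 AND NOT x3))
≡ NOT x3 OR ((NOT x1 OR NOT x3) AND NOT (NOT x1 AND NOT x3))
≡ NOT x3 OR ((NOT x1 OR NOT x3) AND (NOT NOT x1 OR NOT NOT x3))
≡ NOT x3 OR ((NOT x1 OR NOT x3) AND (x1 OR NOT NOT x3))
≡ NOT x3 OR ((NOT x1 OR NOT x3) AND (x1 OR x3))
≡ NOT x3 OR (NOT x1 AND x1) OR (NOT x1 AND x3) OR (NOT x3 AND x1) OR (NOT x3 AND x3)
≡ NOT x3 OR (NOT x1 AND x3)

NOT x3 OR (NOT x1 AND x3)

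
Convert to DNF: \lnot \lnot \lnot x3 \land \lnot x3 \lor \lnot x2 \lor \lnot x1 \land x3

\lnot x3 \lor \lnot x2 \lor \lnot x1 \land x3

\lnot \lnot \lnot x3 \land \lnot x3 \lor \lnot x2 \lor \lnot x1 \land x3
≡ \lnot x3 \land \lnot x3 \lor \lnot x2 \lor \lnot x1 \land x3   [double negation]
≡ \lnot x3 \lor \lnot x2 \lor \lnot x1 \land x3   [simplify]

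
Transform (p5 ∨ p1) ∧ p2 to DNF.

(p5 ∨ p1) ∧ p2
⇔ (p5 ∧ p2) ∨ (p1 ∧ p2)

(p5 ∧ p2) ∨ (p1 ∧ p2)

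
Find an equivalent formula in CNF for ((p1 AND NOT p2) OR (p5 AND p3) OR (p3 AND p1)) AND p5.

(p1 OR p3) AND (NOT p2 OR p3) AND p5

((p1 AND NOT p2) OR (p5 AND p3) OR (p3 AND p1)) AND p5
≡ (p1 OR p5 OR p3) AND (p1 OR p5 OR p1) AND (p1 OR p3 OR p3) AND (p1 OR p3 OR p1) AND (NOT p2 OR p5 OR p3) AND (NOT p2 OR p5 OR p1) AND (NOT p2 OR p3 OR p3) AND (NOT p2 OR p3 OR p1) AND p5   — distribute OR over AND
≡ (p1 OR p3) AND (NOT p2 OR p3) AND p5   — simplify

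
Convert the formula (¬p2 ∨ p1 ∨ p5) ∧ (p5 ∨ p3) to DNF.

(¬p2 ∨ p1 ∨ p5) ∧ (p5 ∨ p3)
⇔ ¬p2 ∧ p5 ∨ ¬p2 ∧ p3 ∨ p1 ∧ p5 ∨ p1 ∧ p3 ∨ p5 ∧ p5 ∨ p5 ∧ p3   [distribute ∧ over ∨]
⇔ ¬p2 ∧ p3 ∨ p1 ∧ p3 ∨ p5   [simplify]

¬p2 ∧ p3 ∨ p1 ∧ p3 ∨ p5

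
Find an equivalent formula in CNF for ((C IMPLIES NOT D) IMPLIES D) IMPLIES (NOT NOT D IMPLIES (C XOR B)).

((C IMPLIES NOT D) IMPLIES D) IMPLIES (NOT NOT D IMPLIES (C XOR B))
⇔ NOT ((C IMPLIES NOT D) IMPLIES D) OR (NOT NOT D IMPLIES (C XOR B))   [eliminate IMPLIES]
⇔ NOT (NOT (C IMPLIES NOT D) OR D) OR (NOT NOT D IMPLIES (C XOR B))   [eliminate IMPLIES]
⇔ NOT (NOT (NOT C OR NOT D) OR D) OR (NOT NOT D IMPLIES (C XOR B))   [eliminate IMPLIES]
⇔ NOT (NOT (NOT C OR NOT D) OR D) OR NOT NOT NOT D OR (C XOR B)   [eliminate IMPLIES]
⇔ NOT (NOT (NOT C OR NOT D) OR D) OR NOT NOT NOT D OR ((C OR B) AND NOT (C AND B))   [expand XOR]
⇔ (NOT NOT (NOT C OR NOT D) AND NOT D) OR NOT NOT NOT D OR ((C OR B) AND NOT (C AND B))   [De Morgan]
⇔ ((NOT C OR NOT D) AND NOT D) OR NOT NOT NOT D OR ((C OR B) AND NOT (C AND B))   [double negation]
⇔ ((NOT C OR NOT D) AND NOT D) OR NOT D OR ((C OR B) AND NOT (C AND B))   [double negation]
⇔ ((NOT C OR NOT D) AND NOT D) OR NOT D OR ((C OR B) AND (NOT C OR NOT B))   [De Morgan]
⇔ (NOT C OR NOT D OR NOT D OR C OR B) AND (NOT C OR NOT D OR NOT D OR NOT C OR NOT B) AND (NOT D OR NOT D OR C OR B) AND (NOT D OR NOT D OR NOT C OR NOT B)   [distribute OR over AND]
⇔ (NOT C OR NOT D OR NOT B) AND (NOT D OR C OR B)   [simplify]

(NOT C OR NOT D OR NOT B) AND (NOT D OR C OR B)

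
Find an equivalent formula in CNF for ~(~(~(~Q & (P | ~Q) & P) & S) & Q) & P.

(S | ~Q) & P

~(~(~(~Q & (P | ~Q) & P) & S) & Q) & P
= (~~(~(~Q & (P | ~Q) & P) & S) | ~Q) & P   (De Morgan)
= ((~(~Q & (P | ~Q) & P) & S) | ~Q) & P   (double negation)
= (((~~Q | ~(P | ~Q) | ~P) & S) | ~Q) & P   (De Morgan)
= (((Q | ~(P | ~Q) | ~P) & S) | ~Q) & P   (double negation)
= (((Q | (~P & ~~Q) | ~P) & S) | ~Q) & P   (De Morgan)
= (((Q | (~P & Q) | ~P) & S) | ~Q) & P   (double negation)
= (Q | ~P | ~P | ~Q) & (Q | Q | ~P | ~Q) & (S | ~Q) & P   (distribute | over &)
= (S | ~Q) & P   (simplify)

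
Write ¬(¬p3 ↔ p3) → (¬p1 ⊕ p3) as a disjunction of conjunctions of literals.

(¬p1 ∧ ¬p3) ∨ (p1 ∧ p3)

¬(¬p3 ↔ p3) → (¬p1 ⊕ p3)
≡ ¬¬(¬p3 ↔ p3) ∨ (¬p1 ⊕ p3)   (eliminate →)
≡ ¬¬((¬p3 → p3) ∧ (p3 → ¬p3)) ∨ (¬p1 ⊕ p3)   (eliminate ↔)
≡ ¬¬((¬¬p3 ∨ p3) ∧ (p3 → ¬p3)) ∨ (¬p1 ⊕ p3)   (eliminate →)
≡ ¬¬((¬¬p3 ∨ p3) ∧ (¬p3 ∨ ¬p3)) ∨ (¬p1 ⊕ p3)   (eliminate →)
≡ ¬¬((¬¬p3 ∨ p3) ∧ (¬p3 ∨ ¬p3)) ∨ (¬p1 ∧ ¬p3) ∨ (¬¬p1 ∧ p3)   (expand ⊕)
≡ ((¬¬p3 ∨ p3) ∧ (¬p3 ∨ ¬p3)) ∨ (¬p1 ∧ ¬p3) ∨ (¬¬p1 ∧ p3)   (double negation)
≡ ((p3 ∨ p3) ∧ (¬p3 ∨ ¬p3)) ∨ (¬p1 ∧ ¬p3) ∨ (¬¬p1 ∧ p3)   (double negation)
≡ ((p3 ∨ p3) ∧ (¬p3 ∨ ¬p3)) ∨ (¬p1 ∧ ¬p3) ∨ (p1 ∧ p3)   (double negation)
≡ (p3 ∧ ¬p3) ∨ (p3 ∧ ¬p3) ∨ (p3 ∧ ¬p3) ∨ (p3 ∧ ¬p3) ∨ (¬p1 ∧ ¬p3) ∨ (p1 ∧ p3)   (distribute ∧ over ∨)
≡ (¬p1 ∧ ¬p3) ∨ (p1 ∧ p3)   (simplify)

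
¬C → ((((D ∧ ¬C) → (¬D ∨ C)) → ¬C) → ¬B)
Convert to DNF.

C ∨ ¬B

¬C → ((((D ∧ ¬C) → (¬D ∨ C)) → ¬C) → ¬B)
= ¬¬C ∨ ((((D ∧ ¬C) → (¬D ∨ C)) → ¬C) → ¬B)   (eliminate →)
= ¬¬C ∨ ¬(((D ∧ ¬C) → (¬D ∨ C)) → ¬C) ∨ ¬B   (eliminate →)
= ¬¬C ∨ ¬(¬((D ∧ ¬C) → (¬D ∨ C)) ∨ ¬C) ∨ ¬B   (eliminate →)
= ¬¬C ∨ ¬(¬(¬(D ∧ ¬C) ∨ ¬D ∨ C) ∨ ¬C) ∨ ¬B   (eliminate →)
= C ∨ ¬(¬(¬(D ∧ ¬C) ∨ ¬D ∨ C) ∨ ¬C) ∨ ¬B   (double negation)
= C ∨ (¬¬(¬(D ∧ ¬C) ∨ ¬D ∨ C) ∧ ¬¬C) ∨ ¬B   (De Morgan)
= C ∨ ((¬(D ∧ ¬C) ∨ ¬D ∨ C) ∧ ¬¬C) ∨ ¬B   (double negation)
= C ∨ ((¬D ∨ ¬¬C ∨ ¬D ∨ C) ∧ ¬¬C) ∨ ¬B   (De Morgan)
= C ∨ ((¬D ∨ C ∨ ¬D ∨ C) ∧ ¬¬C) ∨ ¬B   (double negation)
= C ∨ ((¬D ∨ C ∨ ¬D ∨ C) ∧ C) ∨ ¬B   (double negation)
= C ∨ (¬D ∧ C) ∨ (C ∧ C) ∨ (¬D ∧ C) ∨ (C ∧ C) ∨ ¬B   (distribute ∧ over ∨)
= C ∨ ¬B   (simplify)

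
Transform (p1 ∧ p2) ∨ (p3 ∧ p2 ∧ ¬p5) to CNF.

(p1 ∨ p3) ∧ (p1 ∨ ¬p5) ∧ p2

(p1 ∧ p2) ∨ (p3 ∧ p2 ∧ ¬p5)
≡ (p1 ∨ p3) ∧ (p1 ∨ p2) ∧ (p1 ∨ ¬p5) ∧ (p2 ∨ p3) ∧ (p2 ∨ p2) ∧ (p2 ∨ ¬p5)   — distribute ∨ over ∧
≡ (p1 ∨ p3) ∧ (p1 ∨ ¬p5) ∧ p2   — simplify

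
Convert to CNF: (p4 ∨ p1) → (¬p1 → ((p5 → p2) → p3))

(p4 ∨ p1) → (¬p1 → ((p5 → p2) → p3))
= ¬(p4 ∨ p1) ∨ (¬p1 → ((p5 → p2) → p3))   [eliminate →]
= ¬(p4 ∨ p1) ∨ ¬¬p1 ∨ ((p5 → p2) → p3)   [eliminate →]
= ¬(p4 ∨ p1) ∨ ¬¬p1 ∨ ¬(p5 → p2) ∨ p3   [eliminate →]
= ¬(p4 ∨ p1) ∨ ¬¬p1 ∨ ¬(¬p5 ∨ p2) ∨ p3   [eliminate →]
= (¬p4 ∧ ¬p1) ∨ ¬¬p1 ∨ ¬(¬p5 ∨ p2) ∨ p3   [De Morgan]
= (¬p4 ∧ ¬p1) ∨ p1 ∨ ¬(¬p5 ∨ p2) ∨ p3   [double negation]
= (¬p4 ∧ ¬p1) ∨ p1 ∨ (¬¬p5 ∧ ¬p2) ∨ p3   [De Morgan]
= (¬p4 ∧ ¬p1) ∨ p1 ∨ (p5 ∧ ¬p2) ∨ p3   [double negation]
= (¬p4 ∨ p1 ∨ p5 ∨ p3) ∧ (¬p4 ∨ p1 ∨ ¬p2 ∨ p3) ∧ (¬p1 ∨ p1 ∨ p5 ∨ p3) ∧ (¬p1 ∨ p1 ∨ ¬p2 ∨ p3)   [distribute ∨ over ∧]
= (¬p4 ∨ p1 ∨ p5 ∨ p3) ∧ (¬p4 ∨ p1 ∨ ¬p2 ∨ p3)   [simplify]

(¬p4 ∨ p1 ∨ p5 ∨ p3) ∧ (¬p4 ∨ p1 ∨ ¬p2 ∨ p3)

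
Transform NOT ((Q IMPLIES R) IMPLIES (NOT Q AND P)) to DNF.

NOT ((Q IMPLIES R) IMPLIES (NOT Q AND P))
≡ NOT (NOT (Q IMPLIES R) OR (NOT Q AND P))   [eliminate IMPLIES]
≡ NOT (NOT (NOT Q OR R) OR (NOT Q AND P))   [eliminate IMPLIES]
≡ NOT NOT (NOT Q OR R) AND NOT (NOT Q AND P)   [De Morgan]
≡ (NOT Q OR R) AND NOT (NOT Q AND P)   [double negation]
≡ (NOT Q OR R) AND (NOT NOT Q OR NOT P)   [De Morgan]
≡ (NOT Q OR R) AND (Q OR NOT P)   [double negation]
≡ (NOT Q AND Q) OR (NOT Q AND NOT P) OR (R AND Q) OR (R AND NOT P)   [distribute AND over OR]
≡ (NOT Q AND NOT P) OR (R AND Q) OR (R AND NOT P)   [simplify]

(NOT Q AND NOT P) OR (R AND Q) OR (R AND NOT P)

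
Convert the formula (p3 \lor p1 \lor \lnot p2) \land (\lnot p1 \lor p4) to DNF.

(p3 \land \lnot p1) \lor (p3 \land p4) \lor (p1 \land p4) \lor (\lnot p2 \land \lnot p1) \lor (\lnot p2 \land p4)

(p3 \lor p1 \lor \lnot p2) \land (\lnot p1 \lor p4)
≡ (p3 \land \lnot p1) \lor (p3 \land p4) \lor (p1 \land \lnot p1) \lor (p1 \land p4) \lor (\lnot p2 \land \lnot p1) \lor (\lnot p2 \land p4)   (distribute \land over \lor)
≡ (p3 \land \lnot p1) \lor (p3 \land p4) \lor (p1 \land p4) \lor (\lnot p2 \land \lnot p1) \lor (\lnot p2 \land p4)   (simplify)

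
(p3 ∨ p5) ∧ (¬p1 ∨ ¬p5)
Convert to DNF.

(p3 ∨ p5) ∧ (¬p1 ∨ ¬p5)
⇔ (p3 ∧ ¬p1) ∨ (p3 ∧ ¬p5) ∨ (p5 ∧ ¬p1) ∨ (p5 ∧ ¬p5)   [distribute ∧ over ∨]
⇔ (p3 ∧ ¬p1) ∨ (p3 ∧ ¬p5) ∨ (p5 ∧ ¬p1)   [simplify]

(p3 ∧ ¬p1) ∨ (p3 ∧ ¬p5) ∨ (p5 ∧ ¬p1)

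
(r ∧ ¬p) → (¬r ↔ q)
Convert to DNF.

¬r ∨ p ∨ (r ∧ ¬q)

(r ∧ ¬p) → (¬r ↔ q)
= ¬(r ∧ ¬p) ∨ (¬r ↔ q)   — eliminate →
= ¬(r ∧ ¬p) ∨ ((¬r → q) ∧ (q → ¬r))   — eliminate ↔
= ¬(r ∧ ¬p) ∨ ((¬¬r ∨ q) ∧ (q → ¬r))   — eliminate →
= ¬(r ∧ ¬p) ∨ ((¬¬r ∨ q) ∧ (¬q ∨ ¬r))   — eliminate →
= ¬r ∨ ¬¬p ∨ ((¬¬r ∨ q) ∧ (¬q ∨ ¬r))   — De Morgan
= ¬r ∨ p ∨ ((¬¬r ∨ q) ∧ (¬q ∨ ¬r))   — double negation
= ¬r ∨ p ∨ ((r ∨ q) ∧ (¬q ∨ ¬r))   — double negation
= ¬r ∨ p ∨ (r ∧ ¬q) ∨ (r ∧ ¬r) ∨ (q ∧ ¬q) ∨ (q ∧ ¬r)   — distribute ∧ over ∨
= ¬r ∨ p ∨ (r ∧ ¬q)   — simplify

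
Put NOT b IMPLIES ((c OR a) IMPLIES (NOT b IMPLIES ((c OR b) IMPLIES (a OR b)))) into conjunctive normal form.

NOT b IMPLIES ((c OR a) IMPLIES (NOT b IMPLIES ((c OR b) IMPLIES (a OR b))))
≡ NOT NOT b OR ((c OR a) IMPLIES (NOT b IMPLIES ((c OR b) IMPLIES (a OR b))))
≡ NOT NOT b OR NOT (c OR a) OR (NOT b IMPLIES ((c OR b) IMPLIES (a OR b)))
≡ NOT NOT b OR NOT (c OR a) OR NOT NOT b OR ((c OR b) IMPLIES (a OR b))
≡ NOT NOT b OR NOT (c OR a) OR NOT NOT b OR NOT (c OR b) OR a OR b
≡ b OR NOT (c OR a) OR NOT NOT b OR NOT (c OR b) OR a OR b
≡ b OR (NOT c AND NOT a) OR NOT NOT b OR NOT (c OR b) OR a OR b
≡ b OR (NOT c AND NOT a) OR b OR NOT (c OR b) OR a OR b
≡ b OR (NOT c AND NOT a) OR b OR (NOT c AND NOT b) OR a OR b
≡ (b OR NOT c OR b OR NOT c OR a OR b) AND (b OR NOT c OR b OR NOT b OR a OR b) AND (b OR NOT a OR b OR NOT c OR a OR b) AND (b OR NOT a OR b OR NOT b OR a OR b)
≡ b OR NOT c OR a

b OR NOT c OR a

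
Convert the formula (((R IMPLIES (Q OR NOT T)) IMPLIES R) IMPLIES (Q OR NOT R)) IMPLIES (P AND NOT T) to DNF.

(R AND NOT Q) OR (P AND NOT T)

(((R IMPLIES (Q OR NOT T)) IMPLIES R) IMPLIES (Q OR NOT R)) IMPLIES (P AND NOT T)
= NOT (((R IMPLIES (Q OR NOT T)) IMPLIES R) IMPLIES (Q OR NOT R)) OR (P AND NOT T)   (eliminate IMPLIES)
= NOT (NOT ((R IMPLIES (Q OR NOT T)) IMPLIES R) OR Q OR NOT R) OR (P AND NOT T)   (eliminate IMPLIES)
= NOT (NOT (NOT (R IMPLIES (Q OR NOT T)) OR R) OR Q OR NOT R) OR (P AND NOT T)   (eliminate IMPLIES)
= NOT (NOT (NOT (NOT R OR Q OR NOT T) OR R) OR Q OR NOT R) OR (P AND NOT T)   (eliminate IMPLIES)
= (NOT NOT (NOT (NOT R OR Q OR NOT T) OR R) AND NOT Q AND NOT NOT R) OR (P AND NOT T)   (De Morgan)
= ((NOT (NOT R OR Q OR NOT T) OR R) AND NOT Q AND NOT NOT R) OR (P AND NOT T)   (double negation)
= (((NOT NOT R AND NOT Q AND NOT NOT T) OR R) AND NOT Q AND NOT NOT R) OR (P AND NOT T)   (De Morgan)
= (((R AND NOT Q AND NOT NOT T) OR R) AND NOT Q AND NOT NOT R) OR (P AND NOT T)   (double negation)
= (((R AND NOT Q AND T) OR R) AND NOT Q AND NOT NOT R) OR (P AND NOT T)   (double negation)
= (((R AND NOT Q AND T) OR R) AND NOT Q AND R) OR (P AND NOT T)   (double negation)
= (R AND NOT Q AND T AND NOT Q AND R) OR (R AND NOT Q AND R) OR (P AND NOT T)   (distribute AND over OR)
= (R AND NOT Q) OR (P AND NOT T)   (simplify)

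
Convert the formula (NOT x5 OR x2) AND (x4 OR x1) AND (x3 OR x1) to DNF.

(NOT x5 OR x2) AND (x4 OR x1) AND (x3 OR x1)
≡ (NOT x5 AND x4 AND x3) OR (NOT x5 AND x4 AND x1) OR (NOT x5 AND x1 AND x3) OR (NOT x5 AND x1 AND x1) OR (x2 AND x4 AND x3) OR (x2 AND x4 AND x1) OR (x2 AND x1 AND x3) OR (x2 AND x1 AND x1)
≡ (NOT x5 AND x4 AND x3) OR (NOT x5 AND x1) OR (x2 AND x4 AND x3) OR (x2 AND x1)

(NOT x5 AND x4 AND x3) OR (NOT x5 AND x1) OR (x2 AND x4 AND x3) OR (x2 AND x1)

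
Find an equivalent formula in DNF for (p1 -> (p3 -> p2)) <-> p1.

(p1 & ~p3) | (p1 & p2)

(p1 -> (p3 -> p2)) <-> p1
⇔ ((p1 -> (p3 -> p2)) -> p1) & (p1 -> (p1 -> (p3 -> p2)))
⇔ (~(p1 -> (p3 -> p2)) | p1) & (p1 -> (p1 -> (p3 -> p2)))
⇔ (~(~p1 | (p3 -> p2)) | p1) & (p1 -> (p1 -> (p3 -> p2)))
⇔ (~(~p1 | ~p3 | p2) | p1) & (p1 -> (p1 -> (p3 -> p2)))
⇔ (~(~p1 | ~p3 | p2) | p1) & (~p1 | (p1 -> (p3 -> p2)))
⇔ (~(~p1 | ~p3 | p2) | p1) & (~p1 | ~p1 | (p3 -> p2))
⇔ (~(~p1 | ~p3 | p2) | p1) & (~p1 | ~p1 | ~p3 | p2)
⇔ ((~~p1 & ~~p3 & ~p2) | p1) & (~p1 | ~p1 | ~p3 | p2)
⇔ ((p1 & ~~p3 & ~p2) | p1) & (~p1 | ~p1 | ~p3 | p2)
⇔ ((p1 & p3 & ~p2) | p1) & (~p1 | ~p1 | ~p3 | p2)
⇔ (p1 & p3 & ~p2 & ~p1) | (p1 & p3 & ~p2 & ~p1) | (p1 & p3 & ~p2 & ~p3) | (p1 & p3 & ~p2 & p2) | (p1 & ~p1) | (p1 & ~p1) | (p1 & ~p3) | (p1 & p2)
⇔ (p1 & ~p3) | (p1 & p2)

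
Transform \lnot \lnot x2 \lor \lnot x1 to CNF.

\lnot \lnot x2 \lor \lnot x1
≡ x2 \lor \lnot x1   (double negation)

x2 \lor \lnot x1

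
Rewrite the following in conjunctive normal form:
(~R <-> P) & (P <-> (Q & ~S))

(~R <-> P) & (P <-> (Q & ~S))
= (~R -> P) & (P -> ~R) & (P <-> (Q & ~S))   [eliminate <->]
= (~~R | P) & (P -> ~R) & (P <-> (Q & ~S))   [eliminate ->]
= (~~R | P) & (~P | ~R) & (P <-> (Q & ~S))   [eliminate ->]
= (~~R | P) & (~P | ~R) & (P -> (Q & ~S)) & ((Q & ~S) -> P)   [eliminate <->]
= (~~R | P) & (~P | ~R) & (~P | (Q & ~S)) & ((Q & ~S) -> P)   [eliminate ->]
= (~~R | P) & (~P | ~R) & (~P | (Q & ~S)) & (~(Q & ~S) | P)   [eliminate ->]
= (R | P) & (~P | ~R) & (~P | (Q & ~S)) & (~(Q & ~S) | P)   [double negation]
= (R | P) & (~P | ~R) & (~P | (Q & ~S)) & (~Q | ~~S | P)   [De Morgan]
= (R | P) & (~P | ~R) & (~P | (Q & ~S)) & (~Q | S | P)   [double negation]
= (R | P) & (~P | ~R) & (~P | Q) & (~P | ~S) & (~Q | S | P)   [distribute | over &]

(R | P) & (~P | ~R) & (~P | Q) & (~P | ~S) & (~Q | S | P)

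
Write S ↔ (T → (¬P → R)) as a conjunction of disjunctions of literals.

S ↔ (T → (¬P → R))
= (S → (T → (¬P → R))) ∧ ((T → (¬P → R)) → S)   [eliminate ↔]
= (¬S ∨ (T → (¬P → R))) ∧ ((T → (¬P → R)) → S)   [eliminate →]
= (¬S ∨ ¬T ∨ (¬P → R)) ∧ ((T → (¬P → R)) → S)   [eliminate →]
= (¬S ∨ ¬T ∨ ¬¬P ∨ R) ∧ ((T → (¬P → R)) → S)   [eliminate →]
= (¬S ∨ ¬T ∨ ¬¬P ∨ R) ∧ (¬(T → (¬P → R)) ∨ S)   [eliminate →]
= (¬S ∨ ¬T ∨ ¬¬P ∨ R) ∧ (¬(¬T ∨ (¬P → R)) ∨ S)   [eliminate →]
= (¬S ∨ ¬T ∨ ¬¬P ∨ R) ∧ (¬(¬T ∨ ¬¬P ∨ R) ∨ S)   [eliminate →]
= (¬S ∨ ¬T ∨ P ∨ R) ∧ (¬(¬T ∨ ¬¬P ∨ R) ∨ S)   [double negation]
= (¬S ∨ ¬T ∨ P ∨ R) ∧ ((¬¬T ∧ ¬¬¬P ∧ ¬R) ∨ S)   [De Morgan]
= (¬S ∨ ¬T ∨ P ∨ R) ∧ ((T ∧ ¬¬¬P ∧ ¬R) ∨ S)   [double negation]
= (¬S ∨ ¬T ∨ P ∨ R) ∧ ((T ∧ ¬P ∧ ¬R) ∨ S)   [double negation]
= (¬S ∨ ¬T ∨ P ∨ R) ∧ (T ∨ S) ∧ (¬P ∨ S) ∧ (¬R ∨ S)   [distribute ∨ over ∧]

(¬S ∨ ¬T ∨ P ∨ R) ∧ (T ∨ S) ∧ (¬P ∨ S) ∧ (¬R ∨ S)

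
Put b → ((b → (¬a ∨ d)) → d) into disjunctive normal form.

¬b ∨ (b ∧ a ∧ ¬d) ∨ d

b → ((b → (¬a ∨ d)) → d)
= ¬b ∨ ((b → (¬a ∨ d)) → d)
= ¬b ∨ ¬(b → (¬a ∨ d)) ∨ d
= ¬b ∨ ¬(¬b ∨ ¬a ∨ d) ∨ d
= ¬b ∨ (¬¬b ∧ ¬¬a ∧ ¬d) ∨ d
= ¬b ∨ (b ∧ ¬¬a ∧ ¬d) ∨ d
= ¬b ∨ (b ∧ a ∧ ¬d) ∨ d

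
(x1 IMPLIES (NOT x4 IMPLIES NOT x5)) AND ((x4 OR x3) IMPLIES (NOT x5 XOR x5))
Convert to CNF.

(x1 IMPLIES (NOT x4 IMPLIES NOT x5)) AND ((x4 OR x3) IMPLIES (NOT x5 XOR x5))
⇔ (NOT x1 OR (NOT x4 IMPLIES NOT x5)) AND ((x4 OR x3) IMPLIES (NOT x5 XOR x5))   [eliminate IMPLIES]
⇔ (NOT x1 OR NOT NOT x4 OR NOT x5) AND ((x4 OR x3) IMPLIES (NOT x5 XOR x5))   [eliminate IMPLIES]
⇔ (NOT x1 OR NOT NOT x4 OR NOT x5) AND (NOT (x4 OR x3) OR (NOT x5 XOR x5))   [eliminate IMPLIES]
⇔ (NOT x1 OR NOT NOT x4 OR NOT x5) AND (NOT (x4 OR x3) OR ((NOT x5 OR x5) AND NOT (NOT x5 AND x5)))   [expand XOR]
⇔ (NOT x1 OR x4 OR NOT x5) AND (NOT (x4 OR x3) OR ((NOT x5 OR x5) AND NOT (NOT x5 AND x5)))   [double negation]
⇔ (NOT x1 OR x4 OR NOT x5) AND ((NOT x4 AND NOT x3) OR ((NOT x5 OR x5) AND NOT (NOT x5 AND x5)))   [De Morgan]
⇔ (NOT x1 OR x4 OR NOT x5) AND ((NOT x4 AND NOT x3) OR ((NOT x5 OR x5) AND (NOT NOT x5 OR NOT x5)))   [De Morgan]
⇔ (NOT x1 OR x4 OR NOT x5) AND ((NOT x4 AND NOT x3) OR ((NOT x5 OR x5) AND (x5 OR NOT x5)))   [double negation]
⇔ (NOT x1 OR x4 OR NOT x5) AND (NOT x4 OR NOT x5 OR x5) AND (NOT x4 OR x5 OR NOT x5) AND (NOT x3 OR NOT x5 OR x5) AND (NOT x3 OR x5 OR NOT x5)   [distribute OR over AND]
⇔ NOT x1 OR x4 OR NOT x5   [simplify]

NOT x1 OR x4 OR NOT x5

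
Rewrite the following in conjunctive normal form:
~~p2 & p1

p2 & p1

~~p2 & p1
≡ p2 & p1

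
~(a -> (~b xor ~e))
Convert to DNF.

~(a -> (~b xor ~e))
⇔ ~(~a | (~b xor ~e))
⇔ ~(~a | (~b & ~~e) | (~~b & ~e))
⇔ ~~a & ~(~b & ~~e) & ~(~~b & ~e)
⇔ a & ~(~b & ~~e) & ~(~~b & ~e)
⇔ a & (~~b | ~~~e) & ~(~~b & ~e)
⇔ a & (b | ~~~e) & ~(~~b & ~e)
⇔ a & (b | ~e) & ~(~~b & ~e)
⇔ a & (b | ~e) & (~~~b | ~~e)
⇔ a & (b | ~e) & (~b | ~~e)
⇔ a & (b | ~e) & (~b | e)
⇔ (a & b & ~b) | (a & b & e) | (a & ~e & ~b) | (a & ~e & e)
⇔ (a & b & e) | (a & ~e & ~b)

(a & b & e) | (a & ~e & ~b)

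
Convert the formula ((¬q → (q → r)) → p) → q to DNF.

((¬q → (q → r)) → p) → q
≡ ¬((¬q → (q → r)) → p) ∨ q   [eliminate →]
≡ ¬(¬(¬q → (q → r)) ∨ p) ∨ q   [eliminate →]
≡ ¬(¬(¬¬q ∨ (q → r)) ∨ p) ∨ q   [eliminate →]
≡ ¬(¬(¬¬q ∨ ¬q ∨ r) ∨ p) ∨ q   [eliminate →]
≡ (¬¬(¬¬q ∨ ¬q ∨ r) ∧ ¬p) ∨ q   [De Morgan]
≡ ((¬¬q ∨ ¬q ∨ r) ∧ ¬p) ∨ q   [double negation]
≡ ((q ∨ ¬q ∨ r) ∧ ¬p) ∨ q   [double negation]
≡ (q ∧ ¬p) ∨ (¬q ∧ ¬p) ∨ (r ∧ ¬p) ∨ q   [distribute ∧ over ∨]
≡ (¬q ∧ ¬p) ∨ (r ∧ ¬p) ∨ q   [simplify]

(¬q ∧ ¬p) ∨ (r ∧ ¬p) ∨ q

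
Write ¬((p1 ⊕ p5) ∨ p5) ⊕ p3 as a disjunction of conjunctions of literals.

(¬p1 ∧ ¬p5 ∧ ¬p3) ∨ (p1 ∧ ¬p5 ∧ p3) ∨ (p5 ∧ p3)

¬((p1 ⊕ p5) ∨ p5) ⊕ p3
⇔ (¬((p1 ⊕ p5) ∨ p5) ∧ ¬p3) ∨ (¬¬((p1 ⊕ p5) ∨ p5) ∧ p3)   [expand ⊕]
⇔ (¬((p1 ∧ ¬p5) ∨ (¬p1 ∧ p5) ∨ p5) ∧ ¬p3) ∨ (¬¬((p1 ⊕ p5) ∨ p5) ∧ p3)   [expand ⊕]
⇔ (¬((p1 ∧ ¬p5) ∨ (¬p1 ∧ p5) ∨ p5) ∧ ¬p3) ∨ (¬¬((p1 ∧ ¬p5) ∨ (¬p1 ∧ p5) ∨ p5) ∧ p3)   [expand ⊕]
⇔ (¬(p1 ∧ ¬p5) ∧ ¬(¬p1 ∧ p5) ∧ ¬p5 ∧ ¬p3) ∨ (¬¬((p1 ∧ ¬p5) ∨ (¬p1 ∧ p5) ∨ p5) ∧ p3)   [De Morgan]
⇔ ((¬p1 ∨ ¬¬p5) ∧ ¬(¬p1 ∧ p5) ∧ ¬p5 ∧ ¬p3) ∨ (¬¬((p1 ∧ ¬p5) ∨ (¬p1 ∧ p5) ∨ p5) ∧ p3)   [De Morgan]
⇔ ((¬p1 ∨ p5) ∧ ¬(¬p1 ∧ p5) ∧ ¬p5 ∧ ¬p3) ∨ (¬¬((p1 ∧ ¬p5) ∨ (¬p1 ∧ p5) ∨ p5) ∧ p3)   [double negation]
⇔ ((¬p1 ∨ p5) ∧ (¬¬p1 ∨ ¬p5) ∧ ¬p5 ∧ ¬p3) ∨ (¬¬((p1 ∧ ¬p5) ∨ (¬p1 ∧ p5) ∨ p5) ∧ p3)   [De Morgan]
⇔ ((¬p1 ∨ p5) ∧ (p1 ∨ ¬p5) ∧ ¬p5 ∧ ¬p3) ∨ (¬¬((p1 ∧ ¬p5) ∨ (¬p1 ∧ p5) ∨ p5) ∧ p3)   [double negation]
⇔ ((¬p1 ∨ p5) ∧ (p1 ∨ ¬p5) ∧ ¬p5 ∧ ¬p3) ∨ (((p1 ∧ ¬p5) ∨ (¬p1 ∧ p5) ∨ p5) ∧ p3)   [double negation]
⇔ (¬p1 ∧ p1 ∧ ¬p5 ∧ ¬p3) ∨ (¬p1 ∧ ¬p5 ∧ ¬p5 ∧ ¬p3) ∨ (p5 ∧ p1 ∧ ¬p5 ∧ ¬p3) ∨ (p5 ∧ ¬p5 ∧ ¬p5 ∧ ¬p3) ∨ (p1 ∧ ¬p5 ∧ p3) ∨ (¬p1 ∧ p5 ∧ p3) ∨ (p5 ∧ p3)   [distribute ∧ over ∨]
⇔ (¬p1 ∧ ¬p5 ∧ ¬p3) ∨ (p1 ∧ ¬p5 ∧ p3) ∨ (p5 ∧ p3)   [simplify]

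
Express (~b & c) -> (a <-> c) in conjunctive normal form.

b | ~c | a

(~b & c) -> (a <-> c)
⇔ ~(~b & c) | (a <-> c)
⇔ ~(~b & c) | ((a -> c) & (c -> a))
⇔ ~(~b & c) | ((~a | c) & (c -> a))
⇔ ~(~b & c) | ((~a | c) & (~c | a))
⇔ ~~b | ~c | ((~a | c) & (~c | a))
⇔ b | ~c | ((~a | c) & (~c | a))
⇔ (b | ~c | ~a | c) & (b | ~c | ~c | a)
⇔ b | ~c | a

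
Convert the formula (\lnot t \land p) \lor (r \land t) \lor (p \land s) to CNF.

(\lnot t \land p) \lor (r \land t) \lor (p \land s)
≡ (\lnot t \lor r \lor p) \land (\lnot t \lor r \lor s) \land (\lnot t \lor t \lor p) \land (\lnot t \lor t \lor s) \land (p \lor r \lor p) \land (p \lor r \lor s) \land (p \lor t \lor p) \land (p \lor t \lor s)   (distribute \lor over \land)
≡ (\lnot t \lor r \lor s) \land (p \lor r) \land (p \lor t)   (simplify)

(\lnot t \lor r \lor s) \land (p \lor r) \land (p \lor t)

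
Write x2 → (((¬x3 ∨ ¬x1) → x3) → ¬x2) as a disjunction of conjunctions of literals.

x2 → (((¬x3 ∨ ¬x1) → x3) → ¬x2)
≡ ¬x2 ∨ (((¬x3 ∨ ¬x1) → x3) → ¬x2)
≡ ¬x2 ∨ ¬((¬x3 ∨ ¬x1) → x3) ∨ ¬x2
≡ ¬x2 ∨ ¬(¬(¬x3 ∨ ¬x1) ∨ x3) ∨ ¬x2
≡ ¬x2 ∨ (¬¬(¬x3 ∨ ¬x1) ∧ ¬x3) ∨ ¬x2
≡ ¬x2 ∨ ((¬x3 ∨ ¬x1) ∧ ¬x3) ∨ ¬x2
≡ ¬x2 ∨ (¬x3 ∧ ¬x3) ∨ (¬x1 ∧ ¬x3) ∨ ¬x2
≡ ¬x2 ∨ ¬x3

¬x2 ∨ ¬x3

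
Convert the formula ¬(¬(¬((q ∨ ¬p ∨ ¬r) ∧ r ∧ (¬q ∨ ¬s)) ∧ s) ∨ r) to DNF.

¬(¬(¬((q ∨ ¬p ∨ ¬r) ∧ r ∧ (¬q ∨ ¬s)) ∧ s) ∨ r)
= ¬¬(¬((q ∨ ¬p ∨ ¬r) ∧ r ∧ (¬q ∨ ¬s)) ∧ s) ∧ ¬r   — De Morgan
= ¬((q ∨ ¬p ∨ ¬r) ∧ r ∧ (¬q ∨ ¬s)) ∧ s ∧ ¬r   — double negation
= (¬(q ∨ ¬p ∨ ¬r) ∨ ¬r ∨ ¬(¬q ∨ ¬s)) ∧ s ∧ ¬r   — De Morgan
= ((¬q ∧ ¬¬p ∧ ¬¬r) ∨ ¬r ∨ ¬(¬q ∨ ¬s)) ∧ s ∧ ¬r   — De Morgan
= ((¬q ∧ p ∧ ¬¬r) ∨ ¬r ∨ ¬(¬q ∨ ¬s)) ∧ s ∧ ¬r   — double negation
= ((¬q ∧ p ∧ r) ∨ ¬r ∨ ¬(¬q ∨ ¬s)) ∧ s ∧ ¬r   — double negation
= ((¬q ∧ p ∧ r) ∨ ¬r ∨ (¬¬q ∧ ¬¬s)) ∧ s ∧ ¬r   — De Morgan
= ((¬q ∧ p ∧ r) ∨ ¬r ∨ (q ∧ ¬¬s)) ∧ s ∧ ¬r   — double negation
= ((¬q ∧ p ∧ r) ∨ ¬r ∨ (q ∧ s)) ∧ s ∧ ¬r   — double negation
= (¬q ∧ p ∧ r ∧ s ∧ ¬r) ∨ (¬r ∧ s ∧ ¬r) ∨ (q ∧ s ∧ s ∧ ¬r)   — distribute ∧ over ∨
= ¬r ∧ s   — simplify

¬r ∧ s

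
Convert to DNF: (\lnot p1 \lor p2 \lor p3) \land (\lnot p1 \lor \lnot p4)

(\lnot p1 \lor p2 \lor p3) \land (\lnot p1 \lor \lnot p4)
≡ (\lnot p1 \land \lnot p1) \lor (\lnot p1 \land \lnot p4) \lor (p2 \land \lnot p1) \lor (p2 \land \lnot p4) \lor (p3 \land \lnot p1) \lor (p3 \land \lnot p4)
≡ \lnot p1 \lor (p2 \land \lnot p4) \lor (p3 \land \lnot p4)

\lnot p1 \lor (p2 \land \lnot p4) \lor (p3 \land \lnot p4)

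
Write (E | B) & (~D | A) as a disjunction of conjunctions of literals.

(E | B) & (~D | A)
⇔ (E & ~D) | (E & A) | (B & ~D) | (B & A)   [distribute & over |]

(E & ~D) | (E & A) | (B & ~D) | (B & A)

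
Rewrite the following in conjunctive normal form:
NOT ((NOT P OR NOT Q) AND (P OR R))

(P OR NOT R) AND (Q OR NOT P) AND (Q OR NOT R)

NOT ((NOT P OR NOT Q) AND (P OR R))
≡ NOT (NOT P OR NOT Q) OR NOT (P OR R)   — De Morgan
≡ (NOT NOT P AND NOT NOT Q) OR NOT (P OR R)   — De Morgan
≡ (P AND NOT NOT Q) OR NOT (P OR R)   — double negation
≡ (P AND Q) OR NOT (P OR R)   — double negation
≡ (P AND Q) OR (NOT P AND NOT R)   — De Morgan
≡ (P OR NOT P) AND (P OR NOT R) AND (Q OR NOT P) AND (Q OR NOT R)   — distribute OR over AND
≡ (P OR NOT R) AND (Q OR NOT P) AND (Q OR NOT R)   — simplify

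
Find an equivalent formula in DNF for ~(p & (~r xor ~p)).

~p | (r & p)

~(p & (~r xor ~p))
≡ ~(p & ((~r & ~~p) | (~~r & ~p)))   [expand xor]
≡ ~p | ~((~r & ~~p) | (~~r & ~p))   [De Morgan]
≡ ~p | (~(~r & ~~p) & ~(~~r & ~p))   [De Morgan]
≡ ~p | ((~~r | ~~~p) & ~(~~r & ~p))   [De Morgan]
≡ ~p | ((r | ~~~p) & ~(~~r & ~p))   [double negation]
≡ ~p | ((r | ~p) & ~(~~r & ~p))   [double negation]
≡ ~p | ((r | ~p) & (~~~r | ~~p))   [De Morgan]
≡ ~p | ((r | ~p) & (~r | ~~p))   [double negation]
≡ ~p | ((r | ~p) & (~r | p))   [double negation]
≡ ~p | (r & ~r) | (r & p) | (~p & ~r) | (~p & p)   [distribute & over |]
≡ ~p | (r & p)   [simplify]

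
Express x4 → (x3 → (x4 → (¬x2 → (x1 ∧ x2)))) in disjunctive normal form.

¬x4 ∨ ¬x3 ∨ x2

x4 → (x3 → (x4 → (¬x2 → (x1 ∧ x2))))
≡ ¬x4 ∨ (x3 → (x4 → (¬x2 → (x1 ∧ x2))))   [eliminate →]
≡ ¬x4 ∨ ¬x3 ∨ (x4 → (¬x2 → (x1 ∧ x2)))   [eliminate →]
≡ ¬x4 ∨ ¬x3 ∨ ¬x4 ∨ (¬x2 → (x1 ∧ x2))   [eliminate →]
≡ ¬x4 ∨ ¬x3 ∨ ¬x4 ∨ ¬¬x2 ∨ (x1 ∧ x2)   [eliminate →]
≡ ¬x4 ∨ ¬x3 ∨ ¬x4 ∨ x2 ∨ (x1 ∧ x2)   [double negation]
≡ ¬x4 ∨ ¬x3 ∨ x2   [simplify]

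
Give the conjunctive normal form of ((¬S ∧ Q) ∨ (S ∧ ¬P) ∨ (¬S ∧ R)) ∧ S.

(¬S ∨ ¬P) ∧ (Q ∨ ¬P ∨ R) ∧ S

((¬S ∧ Q) ∨ (S ∧ ¬P) ∨ (¬S ∧ R)) ∧ S
⇔ (¬S ∨ S ∨ ¬S) ∧ (¬S ∨ S ∨ R) ∧ (¬S ∨ ¬P ∨ ¬S) ∧ (¬S ∨ ¬P ∨ R) ∧ (Q ∨ S ∨ ¬S) ∧ (Q ∨ S ∨ R) ∧ (Q ∨ ¬P ∨ ¬S) ∧ (Q ∨ ¬P ∨ R) ∧ S   (distribute ∨ over ∧)
⇔ (¬S ∨ ¬P) ∧ (Q ∨ ¬P ∨ R) ∧ S   (simplify)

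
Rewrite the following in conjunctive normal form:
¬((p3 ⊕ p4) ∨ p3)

(¬p4 ∨ p3) ∧ ¬p3

¬((p3 ⊕ p4) ∨ p3)
⇔ ¬(((p3 ∨ p4) ∧ ¬(p3 ∧ p4)) ∨ p3)   — expand ⊕
⇔ ¬((p3 ∨ p4) ∧ ¬(p3 ∧ p4)) ∧ ¬p3   — De Morgan
⇔ (¬(p3 ∨ p4) ∨ ¬¬(p3 ∧ p4)) ∧ ¬p3   — De Morgan
⇔ ((¬p3 ∧ ¬p4) ∨ ¬¬(p3 ∧ p4)) ∧ ¬p3   — De Morgan
⇔ ((¬p3 ∧ ¬p4) ∨ (p3 ∧ p4)) ∧ ¬p3   — double negation
⇔ (¬p3 ∨ p3) ∧ (¬p3 ∨ p4) ∧ (¬p4 ∨ p3) ∧ (¬p4 ∨ p4) ∧ ¬p3   — distribute ∨ over ∧
⇔ (¬p4 ∨ p3) ∧ ¬p3   — simplify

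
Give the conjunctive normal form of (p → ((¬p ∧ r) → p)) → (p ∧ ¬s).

p ∧ (¬p ∨ ¬s) ∧ (r ∨ ¬s)

(p → ((¬p ∧ r) → p)) → (p ∧ ¬s)
≡ ¬(p → ((¬p ∧ r) → p)) ∨ (p ∧ ¬s)   [eliminate →]
≡ ¬(¬p ∨ ((¬p ∧ r) → p)) ∨ (p ∧ ¬s)   [eliminate →]
≡ ¬(¬p ∨ ¬(¬p ∧ r) ∨ p) ∨ (p ∧ ¬s)   [eliminate →]
≡ (¬¬p ∧ ¬¬(¬p ∧ r) ∧ ¬p) ∨ (p ∧ ¬s)   [De Morgan]
≡ (p ∧ ¬¬(¬p ∧ r) ∧ ¬p) ∨ (p ∧ ¬s)   [double negation]
≡ (p ∧ ¬p ∧ r ∧ ¬p) ∨ (p ∧ ¬s)   [double negation]
≡ (p ∨ p) ∧ (p ∨ ¬s) ∧ (¬p ∨ p) ∧ (¬p ∨ ¬s) ∧ (r ∨ p) ∧ (r ∨ ¬s) ∧ (¬p ∨ p) ∧ (¬p ∨ ¬s)   [distribute ∨ over ∧]
≡ p ∧ (¬p ∨ ¬s) ∧ (r ∨ ¬s)   [simplify]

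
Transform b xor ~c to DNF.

b xor ~c
≡ (b & ~~c) | (~b & ~c)   [expand xor]
≡ (b & c) | (~b & ~c)   [double negation]

(b & c) | (~b & ~c)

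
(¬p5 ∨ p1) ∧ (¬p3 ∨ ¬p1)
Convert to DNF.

(¬p5 ∨ p1) ∧ (¬p3 ∨ ¬p1)
≡ (¬p5 ∧ ¬p3) ∨ (¬p5 ∧ ¬p1) ∨ (p1 ∧ ¬p3) ∨ (p1 ∧ ¬p1)   (distribute ∧ over ∨)
≡ (¬p5 ∧ ¬p3) ∨ (¬p5 ∧ ¬p1) ∨ (p1 ∧ ¬p3)   (simplify)

(¬p5 ∧ ¬p3) ∨ (¬p5 ∧ ¬p1) ∨ (p1 ∧ ¬p3)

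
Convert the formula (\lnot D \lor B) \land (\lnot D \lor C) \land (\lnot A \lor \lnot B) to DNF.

\lnot D \land \lnot A \lor \lnot D \land \lnot B \lor B \land C \land \lnot A

(\lnot D \lor B) \land (\lnot D \lor C) \land (\lnot A \lor \lnot B)
⇔ \lnot D \land \lnot D \land \lnot A \lor \lnot D \land \lnot D \land \lnot B \lor \lnot D \land C \land \lnot A \lor \lnot D \land C \land \lnot B \lor B \land \lnot D \land \lnot A \lor B \land \lnot D \land \lnot B \lor B \land C \land \lnot A \lor B \land C \land \lnot B
⇔ \lnot D \land \lnot A \lor \lnot D \land \lnot B \lor B \land C \land \lnot A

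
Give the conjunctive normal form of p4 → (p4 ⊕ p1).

p4 → (p4 ⊕ p1)
≡ ¬p4 ∨ (p4 ⊕ p1)   (eliminate →)
≡ ¬p4 ∨ ((p4 ∨ p1) ∧ ¬(p4 ∧ p1))   (expand ⊕)
≡ ¬p4 ∨ ((p4 ∨ p1) ∧ (¬p4 ∨ ¬p1))   (De Morgan)
≡ (¬p4 ∨ p4 ∨ p1) ∧ (¬p4 ∨ ¬p4 ∨ ¬p1)   (distribute ∨ over ∧)
≡ ¬p4 ∨ ¬p1   (simplify)

¬p4 ∨ ¬p1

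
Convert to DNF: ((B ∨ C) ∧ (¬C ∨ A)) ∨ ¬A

((B ∨ C) ∧ (¬C ∨ A)) ∨ ¬A
≡ (B ∧ ¬C) ∨ (B ∧ A) ∨ (C ∧ ¬C) ∨ (C ∧ A) ∨ ¬A   [distribute ∧ over ∨]
≡ (B ∧ ¬C) ∨ (B ∧ A) ∨ (C ∧ A) ∨ ¬A   [simplify]

(B ∧ ¬C) ∨ (B ∧ A) ∨ (C ∧ A) ∨ ¬A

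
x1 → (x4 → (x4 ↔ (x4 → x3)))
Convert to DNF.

¬x1 ∨ ¬x4 ∨ (x3 ∧ x4)

x1 → (x4 → (x4 ↔ (x4 → x3)))
≡ ¬x1 ∨ (x4 → (x4 ↔ (x4 → x3)))
≡ ¬x1 ∨ ¬x4 ∨ (x4 ↔ (x4 → x3))
≡ ¬x1 ∨ ¬x4 ∨ ((x4 → (x4 → x3)) ∧ ((x4 → x3) → x4))
≡ ¬x1 ∨ ¬x4 ∨ ((¬x4 ∨ (x4 → x3)) ∧ ((x4 → x3) → x4))
≡ ¬x1 ∨ ¬x4 ∨ ((¬x4 ∨ ¬x4 ∨ x3) ∧ ((x4 → x3) → x4))
≡ ¬x1 ∨ ¬x4 ∨ ((¬x4 ∨ ¬x4 ∨ x3) ∧ (¬(x4 → x3) ∨ x4))
≡ ¬x1 ∨ ¬x4 ∨ ((¬x4 ∨ ¬x4 ∨ x3) ∧ (¬(¬x4 ∨ x3) ∨ x4))
≡ ¬x1 ∨ ¬x4 ∨ ((¬x4 ∨ ¬x4 ∨ x3) ∧ ((¬¬x4 ∧ ¬x3) ∨ x4))
≡ ¬x1 ∨ ¬x4 ∨ ((¬x4 ∨ ¬x4 ∨ x3) ∧ ((x4 ∧ ¬x3) ∨ x4))
≡ ¬x1 ∨ ¬x4 ∨ (¬x4 ∧ x4 ∧ ¬x3) ∨ (¬x4 ∧ x4) ∨ (¬x4 ∧ x4 ∧ ¬x3) ∨ (¬x4 ∧ x4) ∨ (x3 ∧ x4 ∧ ¬x3) ∨ (x3 ∧ x4)
≡ ¬x1 ∨ ¬x4 ∨ (x3 ∧ x4)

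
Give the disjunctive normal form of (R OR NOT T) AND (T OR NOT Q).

(R AND T) OR (R AND NOT Q) OR (NOT T AND NOT Q)

(R OR NOT T) AND (T OR NOT Q)
⇔ (R AND T) OR (R AND NOT Q) OR (NOT T AND T) OR (NOT T AND NOT Q)   [distribute AND over OR]
⇔ (R AND T) OR (R AND NOT Q) OR (NOT T AND NOT Q)   [simplify]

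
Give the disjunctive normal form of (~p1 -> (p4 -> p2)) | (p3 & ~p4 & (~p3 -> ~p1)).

(~p1 -> (p4 -> p2)) | (p3 & ~p4 & (~p3 -> ~p1))
≡ ~~p1 | (p4 -> p2) | (p3 & ~p4 & (~p3 -> ~p1))   — eliminate ->
≡ ~~p1 | ~p4 | p2 | (p3 & ~p4 & (~p3 -> ~p1))   — eliminate ->
≡ ~~p1 | ~p4 | p2 | (p3 & ~p4 & (~~p3 | ~p1))   — eliminate ->
≡ p1 | ~p4 | p2 | (p3 & ~p4 & (~~p3 | ~p1))   — double negation
≡ p1 | ~p4 | p2 | (p3 & ~p4 & (p3 | ~p1))   — double negation
≡ p1 | ~p4 | p2 | (p3 & ~p4 & p3) | (p3 & ~p4 & ~p1)   — distribute & over |
≡ p1 | ~p4 | p2   — simplify

p1 | ~p4 | p2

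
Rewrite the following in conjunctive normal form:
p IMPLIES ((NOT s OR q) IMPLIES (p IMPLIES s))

p IMPLIES ((NOT s OR q) IMPLIES (p IMPLIES s))
≡ NOT p OR ((NOT s OR q) IMPLIES (p IMPLIES s))   — eliminate IMPLIES
≡ NOT p OR NOT (NOT s OR q) OR (p IMPLIES s)   — eliminate IMPLIES
≡ NOT p OR NOT (NOT s OR q) OR NOT p OR s   — eliminate IMPLIES
≡ NOT p OR (NOT NOT s AND NOT q) OR NOT p OR s   — De Morgan
≡ NOT p OR (s AND NOT q) OR NOT p OR s   — double negation
≡ (NOT p OR s OR NOT p OR s) AND (NOT p OR NOT q OR NOT p OR s)   — distribute OR over AND
≡ NOT p OR s   — simplify

NOT p OR s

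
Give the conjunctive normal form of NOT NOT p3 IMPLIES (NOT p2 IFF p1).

NOT NOT p3 IMPLIES (NOT p2 IFF p1)
⇔ NOT NOT NOT p3 OR (NOT p2 IFF p1)   — eliminate IMPLIES
⇔ NOT NOT NOT p3 OR ((NOT p2 IMPLIES p1) AND (p1 IMPLIES NOT p2))   — eliminate IFF
⇔ NOT NOT NOT p3 OR ((NOT NOT p2 OR p1) AND (p1 IMPLIES NOT p2))   — eliminate IMPLIES
⇔ NOT NOT NOT p3 OR ((NOT NOT p2 OR p1) AND (NOT p1 OR NOT p2))   — eliminate IMPLIES
⇔ NOT p3 OR ((NOT NOT p2 OR p1) AND (NOT p1 OR NOT p2))   — double negation
⇔ NOT p3 OR ((p2 OR p1) AND (NOT p1 OR NOT p2))   — double negation
⇔ (NOT p3 OR p2 OR p1) AND (NOT p3 OR NOT p1 OR NOT p2)   — distribute OR over AND

(NOT p3 OR p2 OR p1) AND (NOT p3 OR NOT p1 OR NOT p2)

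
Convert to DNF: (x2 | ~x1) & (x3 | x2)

(x2 | ~x1) & (x3 | x2)
⇔ (x2 & x3) | (x2 & x2) | (~x1 & x3) | (~x1 & x2)   [distribute & over |]
⇔ x2 | (~x1 & x3)   [simplify]

x2 | (~x1 & x3)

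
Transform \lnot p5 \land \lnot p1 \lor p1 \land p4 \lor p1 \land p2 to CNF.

(\lnot p5 \lor p1) \land (\lnot p5 \lor p4 \lor p2) \land (\lnot p1 \lor p4 \lor p2)

\lnot p5 \land \lnot p1 \lor p1 \land p4 \lor p1 \land p2
≡ (\lnot p5 \lor p1 \lor p1) \land (\lnot p5 \lor p1 \lor p2) \land (\lnot p5 \lor p4 \lor p1) \land (\lnot p5 \lor p4 \lor p2) \land (\lnot p1 \lor p1 \lor p1) \land (\lnot p1 \lor p1 \lor p2) \land (\lnot p1 \lor p4 \lor p1) \land (\lnot p1 \lor p4 \lor p2)   — distribute \lor over \land
≡ (\lnot p5 \lor p1) \land (\lnot p5 \lor p4 \lor p2) \land (\lnot p1 \lor p4 \lor p2)   — simplify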